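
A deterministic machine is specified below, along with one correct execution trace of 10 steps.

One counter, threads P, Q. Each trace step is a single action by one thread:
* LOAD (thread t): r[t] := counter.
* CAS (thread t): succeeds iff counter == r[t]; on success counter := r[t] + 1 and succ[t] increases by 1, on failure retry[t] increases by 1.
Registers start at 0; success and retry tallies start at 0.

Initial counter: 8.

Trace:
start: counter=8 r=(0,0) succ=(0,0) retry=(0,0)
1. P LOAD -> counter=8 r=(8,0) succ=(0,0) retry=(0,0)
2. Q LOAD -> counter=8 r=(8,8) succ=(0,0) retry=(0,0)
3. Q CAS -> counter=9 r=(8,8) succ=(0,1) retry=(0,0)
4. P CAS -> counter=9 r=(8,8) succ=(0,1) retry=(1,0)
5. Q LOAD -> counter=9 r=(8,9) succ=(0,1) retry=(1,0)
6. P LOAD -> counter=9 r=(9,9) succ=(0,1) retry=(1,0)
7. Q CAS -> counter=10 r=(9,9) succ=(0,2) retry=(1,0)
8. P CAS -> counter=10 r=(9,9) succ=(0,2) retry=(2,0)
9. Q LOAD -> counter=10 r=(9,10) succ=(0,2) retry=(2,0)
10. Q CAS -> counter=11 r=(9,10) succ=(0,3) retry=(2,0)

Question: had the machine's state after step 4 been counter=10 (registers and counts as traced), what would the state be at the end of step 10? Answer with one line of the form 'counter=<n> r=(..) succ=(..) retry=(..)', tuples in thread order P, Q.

counter=12 r=(10,11) succ=(0,3) retry=(2,0)

state after step 4 := counter=10 r=(8,8) succ=(0,1) retry=(1,0)
5. Q LOAD -> counter=10 r=(8,10) succ=(0,1) retry=(1,0)
6. P LOAD -> counter=10 r=(10,10) succ=(0,1) retry=(1,0)
7. Q CAS -> counter=11 r=(10,10) succ=(0,2) retry=(1,0)
8. P CAS -> counter=11 r=(10,10) succ=(0,2) retry=(2,0)
9. Q LOAD -> counter=11 r=(10,11) succ=(0,2) retry=(2,0)
10. Q CAS -> counter=12 r=(10,11) succ=(0,3) retry=(2,0)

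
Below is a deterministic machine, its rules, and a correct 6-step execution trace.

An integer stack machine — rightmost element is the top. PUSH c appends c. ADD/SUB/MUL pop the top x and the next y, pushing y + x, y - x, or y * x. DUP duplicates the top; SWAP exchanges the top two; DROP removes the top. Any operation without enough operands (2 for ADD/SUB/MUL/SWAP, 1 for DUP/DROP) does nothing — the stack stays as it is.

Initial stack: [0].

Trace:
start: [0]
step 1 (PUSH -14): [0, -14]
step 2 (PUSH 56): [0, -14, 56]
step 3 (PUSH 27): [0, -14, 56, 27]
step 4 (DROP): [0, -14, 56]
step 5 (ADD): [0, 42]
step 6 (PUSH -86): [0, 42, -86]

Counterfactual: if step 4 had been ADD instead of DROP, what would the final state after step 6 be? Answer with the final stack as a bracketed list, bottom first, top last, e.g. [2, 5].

(re-executing from step 4 with the substitution; state before step 4: [0, -14, 56, 27])
step 4 (ADD): [0, -14, 83]
step 5 (ADD): [0, 69]
step 6 (PUSH -86): [0, 69, -86]

[0, 69, -86]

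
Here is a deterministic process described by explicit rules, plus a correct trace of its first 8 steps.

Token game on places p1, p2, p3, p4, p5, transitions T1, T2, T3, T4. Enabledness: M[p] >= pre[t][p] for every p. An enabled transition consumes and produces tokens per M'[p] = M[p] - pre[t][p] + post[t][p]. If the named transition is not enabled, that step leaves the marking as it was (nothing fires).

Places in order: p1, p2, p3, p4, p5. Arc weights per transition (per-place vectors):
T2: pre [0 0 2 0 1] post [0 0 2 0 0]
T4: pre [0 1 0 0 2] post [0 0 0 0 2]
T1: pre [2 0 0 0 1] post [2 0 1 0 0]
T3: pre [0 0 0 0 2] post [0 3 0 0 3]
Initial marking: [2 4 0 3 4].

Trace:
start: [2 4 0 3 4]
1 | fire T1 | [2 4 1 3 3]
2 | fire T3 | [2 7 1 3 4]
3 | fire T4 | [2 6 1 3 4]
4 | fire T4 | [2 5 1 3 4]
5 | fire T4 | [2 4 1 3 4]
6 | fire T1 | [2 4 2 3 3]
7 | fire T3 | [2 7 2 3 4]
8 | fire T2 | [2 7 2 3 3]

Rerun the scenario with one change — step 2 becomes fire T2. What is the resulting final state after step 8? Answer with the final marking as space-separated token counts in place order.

2 4 2 3 2

(re-executing from step 2 with the substitution; state before step 2: [2 4 1 3 3])
2 | fire T2 | [2 4 1 3 3]
3 | fire T4 | [2 3 1 3 3]
4 | fire T4 | [2 2 1 3 3]
5 | fire T4 | [2 1 1 3 3]
6 | fire T1 | [2 1 2 3 2]
7 | fire T3 | [2 4 2 3 3]
8 | fire T2 | [2 4 2 3 2]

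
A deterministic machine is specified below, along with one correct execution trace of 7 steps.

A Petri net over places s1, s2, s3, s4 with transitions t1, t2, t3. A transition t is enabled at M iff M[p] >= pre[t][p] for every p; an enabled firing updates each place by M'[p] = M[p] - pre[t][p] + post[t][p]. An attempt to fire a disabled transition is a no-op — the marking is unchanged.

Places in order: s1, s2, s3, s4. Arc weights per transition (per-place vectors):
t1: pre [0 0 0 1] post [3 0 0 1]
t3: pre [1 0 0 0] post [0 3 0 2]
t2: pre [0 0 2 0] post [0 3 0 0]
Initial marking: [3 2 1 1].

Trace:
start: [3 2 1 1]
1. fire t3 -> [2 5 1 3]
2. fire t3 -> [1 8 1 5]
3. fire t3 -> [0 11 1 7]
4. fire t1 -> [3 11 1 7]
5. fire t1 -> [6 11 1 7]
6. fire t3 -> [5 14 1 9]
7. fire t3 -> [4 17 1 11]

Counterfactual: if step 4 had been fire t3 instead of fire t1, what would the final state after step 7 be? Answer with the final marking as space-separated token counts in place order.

(re-executing from step 4 with the substitution; state before step 4: [0 11 1 7])
4. fire t3 -> [0 11 1 7]
5. fire t1 -> [3 11 1 7]
6. fire t3 -> [2 14 1 9]
7. fire t3 -> [1 17 1 11]

1 17 1 11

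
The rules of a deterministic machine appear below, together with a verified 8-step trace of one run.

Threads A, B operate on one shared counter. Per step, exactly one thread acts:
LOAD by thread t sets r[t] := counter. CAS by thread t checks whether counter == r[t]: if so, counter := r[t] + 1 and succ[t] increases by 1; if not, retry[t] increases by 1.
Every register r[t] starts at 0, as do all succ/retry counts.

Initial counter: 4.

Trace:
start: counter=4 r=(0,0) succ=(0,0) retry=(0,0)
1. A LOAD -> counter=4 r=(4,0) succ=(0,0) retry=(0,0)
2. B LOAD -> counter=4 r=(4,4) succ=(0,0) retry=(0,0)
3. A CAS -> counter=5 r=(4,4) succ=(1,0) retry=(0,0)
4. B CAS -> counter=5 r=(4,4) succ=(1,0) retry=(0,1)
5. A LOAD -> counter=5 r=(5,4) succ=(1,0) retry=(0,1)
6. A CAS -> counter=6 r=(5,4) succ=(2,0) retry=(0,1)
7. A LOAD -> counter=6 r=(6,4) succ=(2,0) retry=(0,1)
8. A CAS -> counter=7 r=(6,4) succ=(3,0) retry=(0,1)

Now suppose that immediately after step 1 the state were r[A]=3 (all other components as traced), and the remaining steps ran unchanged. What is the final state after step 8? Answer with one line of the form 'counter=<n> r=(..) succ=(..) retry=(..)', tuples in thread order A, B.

state after step 1 := counter=4 r=(3,0) succ=(0,0) retry=(0,0)
2. B LOAD -> counter=4 r=(3,4) succ=(0,0) retry=(0,0)
3. A CAS -> counter=4 r=(3,4) succ=(0,0) retry=(1,0)
4. B CAS -> counter=5 r=(3,4) succ=(0,1) retry=(1,0)
5. A LOAD -> counter=5 r=(5,4) succ=(0,1) retry=(1,0)
6. A CAS -> counter=6 r=(5,4) succ=(1,1) retry=(1,0)
7. A LOAD -> counter=6 r=(6,4) succ=(1,1) retry=(1,0)
8. A CAS -> counter=7 r=(6,4) succ=(2,1) retry=(1,0)

counter=7 r=(6,4) succ=(2,1) retry=(1,0)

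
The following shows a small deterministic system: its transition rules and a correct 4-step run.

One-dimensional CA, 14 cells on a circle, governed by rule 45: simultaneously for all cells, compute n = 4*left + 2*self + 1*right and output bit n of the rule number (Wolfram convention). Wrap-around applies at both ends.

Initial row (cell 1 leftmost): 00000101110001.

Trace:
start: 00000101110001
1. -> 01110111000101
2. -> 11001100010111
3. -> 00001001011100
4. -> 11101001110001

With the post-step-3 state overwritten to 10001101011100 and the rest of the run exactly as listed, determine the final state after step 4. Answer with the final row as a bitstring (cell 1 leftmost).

state after step 3 := 10001101011100
4. -> 10101011110000

10101011110000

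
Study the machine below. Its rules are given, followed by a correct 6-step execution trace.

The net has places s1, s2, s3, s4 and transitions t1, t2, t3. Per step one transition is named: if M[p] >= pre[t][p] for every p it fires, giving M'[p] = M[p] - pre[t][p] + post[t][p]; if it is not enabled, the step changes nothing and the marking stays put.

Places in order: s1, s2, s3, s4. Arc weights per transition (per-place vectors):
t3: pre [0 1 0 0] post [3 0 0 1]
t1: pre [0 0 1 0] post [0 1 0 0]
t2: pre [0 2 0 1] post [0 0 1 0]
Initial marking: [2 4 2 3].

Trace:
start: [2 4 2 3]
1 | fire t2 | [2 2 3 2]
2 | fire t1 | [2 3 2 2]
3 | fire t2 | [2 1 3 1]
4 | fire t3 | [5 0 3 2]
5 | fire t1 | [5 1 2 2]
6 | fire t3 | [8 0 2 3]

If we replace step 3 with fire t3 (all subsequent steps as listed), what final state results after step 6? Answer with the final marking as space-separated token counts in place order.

11 1 1 5

(re-executing from step 3 with the substitution; state before step 3: [2 3 2 2])
3 | fire t3 | [5 2 2 3]
4 | fire t3 | [8 1 2 4]
5 | fire t1 | [8 2 1 4]
6 | fire t3 | [11 1 1 5]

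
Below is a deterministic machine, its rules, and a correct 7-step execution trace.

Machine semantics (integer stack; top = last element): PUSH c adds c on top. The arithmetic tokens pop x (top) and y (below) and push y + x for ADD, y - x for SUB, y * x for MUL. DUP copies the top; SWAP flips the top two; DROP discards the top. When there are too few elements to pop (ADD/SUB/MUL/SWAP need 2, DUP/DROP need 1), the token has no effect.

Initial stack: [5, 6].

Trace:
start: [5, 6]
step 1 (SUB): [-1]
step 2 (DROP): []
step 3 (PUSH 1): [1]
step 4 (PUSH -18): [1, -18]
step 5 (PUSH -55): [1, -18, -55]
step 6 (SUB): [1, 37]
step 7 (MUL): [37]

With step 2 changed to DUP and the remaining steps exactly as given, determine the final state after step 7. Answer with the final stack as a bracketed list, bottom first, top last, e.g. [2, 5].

(re-executing from step 2 with the substitution; state before step 2: [-1])
step 2 (DUP): [-1, -1]
step 3 (PUSH 1): [-1, -1, 1]
step 4 (PUSH -18): [-1, -1, 1, -18]
step 5 (PUSH -55): [-1, -1, 1, -18, -55]
step 6 (SUB): [-1, -1, 1, 37]
step 7 (MUL): [-1, -1, 37]

[-1, -1, 37]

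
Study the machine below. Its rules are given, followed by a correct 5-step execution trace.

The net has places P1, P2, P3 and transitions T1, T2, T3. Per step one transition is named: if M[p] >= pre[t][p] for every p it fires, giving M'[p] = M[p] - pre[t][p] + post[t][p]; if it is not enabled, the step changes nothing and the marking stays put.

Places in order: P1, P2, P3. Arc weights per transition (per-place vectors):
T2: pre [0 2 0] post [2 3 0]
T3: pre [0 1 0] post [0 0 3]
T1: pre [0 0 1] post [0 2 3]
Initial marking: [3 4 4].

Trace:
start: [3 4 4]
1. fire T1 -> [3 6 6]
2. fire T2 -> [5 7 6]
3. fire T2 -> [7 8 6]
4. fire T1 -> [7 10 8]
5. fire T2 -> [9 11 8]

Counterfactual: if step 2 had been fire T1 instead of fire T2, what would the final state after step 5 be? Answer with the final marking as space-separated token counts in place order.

(re-executing from step 2 with the substitution; state before step 2: [3 6 6])
2. fire T1 -> [3 8 8]
3. fire T2 -> [5 9 8]
4. fire T1 -> [5 11 10]
5. fire T2 -> [7 12 10]

7 12 10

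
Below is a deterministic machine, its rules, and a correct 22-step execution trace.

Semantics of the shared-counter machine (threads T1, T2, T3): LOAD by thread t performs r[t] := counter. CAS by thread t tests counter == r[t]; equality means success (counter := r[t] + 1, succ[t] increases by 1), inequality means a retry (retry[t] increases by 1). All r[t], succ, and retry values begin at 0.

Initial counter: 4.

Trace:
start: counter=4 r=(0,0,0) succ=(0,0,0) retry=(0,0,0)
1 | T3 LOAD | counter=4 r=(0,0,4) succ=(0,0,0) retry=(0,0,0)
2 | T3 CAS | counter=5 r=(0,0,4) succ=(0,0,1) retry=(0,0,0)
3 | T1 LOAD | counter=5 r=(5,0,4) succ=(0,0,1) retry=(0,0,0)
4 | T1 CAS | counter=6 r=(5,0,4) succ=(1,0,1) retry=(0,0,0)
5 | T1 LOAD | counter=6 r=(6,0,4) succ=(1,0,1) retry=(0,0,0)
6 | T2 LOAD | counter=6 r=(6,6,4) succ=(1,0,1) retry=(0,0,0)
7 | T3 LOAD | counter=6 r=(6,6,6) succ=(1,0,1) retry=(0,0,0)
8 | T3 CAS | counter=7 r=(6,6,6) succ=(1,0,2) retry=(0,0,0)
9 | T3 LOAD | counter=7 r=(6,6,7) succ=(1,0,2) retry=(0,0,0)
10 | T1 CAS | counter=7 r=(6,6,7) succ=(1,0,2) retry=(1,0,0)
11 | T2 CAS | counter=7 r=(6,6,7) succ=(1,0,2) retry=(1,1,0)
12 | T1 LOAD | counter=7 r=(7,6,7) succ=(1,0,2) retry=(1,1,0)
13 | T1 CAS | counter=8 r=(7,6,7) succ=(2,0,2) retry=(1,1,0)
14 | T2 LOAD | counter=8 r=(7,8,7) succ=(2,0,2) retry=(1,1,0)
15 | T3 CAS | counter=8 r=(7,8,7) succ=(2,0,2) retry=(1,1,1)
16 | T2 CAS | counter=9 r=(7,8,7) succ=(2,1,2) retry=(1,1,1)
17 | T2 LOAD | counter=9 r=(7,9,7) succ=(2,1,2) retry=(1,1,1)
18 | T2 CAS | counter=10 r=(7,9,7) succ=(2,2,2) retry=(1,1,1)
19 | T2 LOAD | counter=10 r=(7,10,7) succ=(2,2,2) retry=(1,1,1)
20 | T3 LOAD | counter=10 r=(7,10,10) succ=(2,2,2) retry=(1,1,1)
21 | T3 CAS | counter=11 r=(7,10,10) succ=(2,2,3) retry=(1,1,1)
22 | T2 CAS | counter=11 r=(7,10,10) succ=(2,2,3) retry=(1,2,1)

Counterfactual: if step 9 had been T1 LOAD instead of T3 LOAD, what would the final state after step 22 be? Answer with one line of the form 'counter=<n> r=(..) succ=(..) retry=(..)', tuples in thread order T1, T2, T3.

(re-executing from step 9 with the substitution; state before step 9: counter=7 r=(6,6,6) succ=(1,0,2) retry=(0,0,0))
9 | T1 LOAD | counter=7 r=(7,6,6) succ=(1,0,2) retry=(0,0,0)
10 | T1 CAS | counter=8 r=(7,6,6) succ=(2,0,2) retry=(0,0,0)
11 | T2 CAS | counter=8 r=(7,6,6) succ=(2,0,2) retry=(0,1,0)
12 | T1 LOAD | counter=8 r=(8,6,6) succ=(2,0,2) retry=(0,1,0)
13 | T1 CAS | counter=9 r=(8,6,6) succ=(3,0,2) retry=(0,1,0)
14 | T2 LOAD | counter=9 r=(8,9,6) succ=(3,0,2) retry=(0,1,0)
15 | T3 CAS | counter=9 r=(8,9,6) succ=(3,0,2) retry=(0,1,1)
16 | T2 CAS | counter=10 r=(8,9,6) succ=(3,1,2) retry=(0,1,1)
17 | T2 LOAD | counter=10 r=(8,10,6) succ=(3,1,2) retry=(0,1,1)
18 | T2 CAS | counter=11 r=(8,10,6) succ=(3,2,2) retry=(0,1,1)
19 | T2 LOAD | counter=11 r=(8,11,6) succ=(3,2,2) retry=(0,1,1)
20 | T3 LOAD | counter=11 r=(8,11,11) succ=(3,2,2) retry=(0,1,1)
21 | T3 CAS | counter=12 r=(8,11,11) succ=(3,2,3) retry=(0,1,1)
22 | T2 CAS | counter=12 r=(8,11,11) succ=(3,2,3) retry=(0,2,1)

counter=12 r=(8,11,11) succ=(3,2,3) retry=(0,2,1)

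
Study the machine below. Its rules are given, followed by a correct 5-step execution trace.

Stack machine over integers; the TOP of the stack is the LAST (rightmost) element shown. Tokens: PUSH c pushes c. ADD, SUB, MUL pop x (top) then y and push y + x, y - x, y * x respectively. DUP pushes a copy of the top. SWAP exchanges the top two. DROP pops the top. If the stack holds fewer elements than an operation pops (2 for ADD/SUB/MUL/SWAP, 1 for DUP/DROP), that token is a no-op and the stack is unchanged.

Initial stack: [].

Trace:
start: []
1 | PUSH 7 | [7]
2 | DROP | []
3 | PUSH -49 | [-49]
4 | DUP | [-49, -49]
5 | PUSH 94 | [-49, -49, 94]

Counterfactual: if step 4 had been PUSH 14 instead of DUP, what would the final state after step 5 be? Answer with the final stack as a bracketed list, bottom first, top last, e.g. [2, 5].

(re-executing from step 4 with the substitution; state before step 4: [-49])
4 | PUSH 14 | [-49, 14]
5 | PUSH 94 | [-49, 14, 94]

[-49, 14, 94]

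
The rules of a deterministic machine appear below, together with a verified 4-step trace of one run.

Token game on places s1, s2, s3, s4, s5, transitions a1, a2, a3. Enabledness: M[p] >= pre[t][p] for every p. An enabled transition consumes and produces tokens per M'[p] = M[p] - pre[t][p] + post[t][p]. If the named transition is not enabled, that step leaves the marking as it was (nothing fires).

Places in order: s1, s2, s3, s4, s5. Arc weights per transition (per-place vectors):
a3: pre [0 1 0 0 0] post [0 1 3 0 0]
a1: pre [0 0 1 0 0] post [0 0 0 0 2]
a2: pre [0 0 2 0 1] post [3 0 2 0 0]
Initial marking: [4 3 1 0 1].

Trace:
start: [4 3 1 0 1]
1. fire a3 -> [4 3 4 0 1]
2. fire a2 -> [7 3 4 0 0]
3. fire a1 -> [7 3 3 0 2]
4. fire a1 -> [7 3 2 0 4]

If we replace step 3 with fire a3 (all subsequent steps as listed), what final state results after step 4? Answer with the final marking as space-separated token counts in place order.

(re-executing from step 3 with the substitution; state before step 3: [7 3 4 0 0])
3. fire a3 -> [7 3 7 0 0]
4. fire a1 -> [7 3 6 0 2]

7 3 6 0 2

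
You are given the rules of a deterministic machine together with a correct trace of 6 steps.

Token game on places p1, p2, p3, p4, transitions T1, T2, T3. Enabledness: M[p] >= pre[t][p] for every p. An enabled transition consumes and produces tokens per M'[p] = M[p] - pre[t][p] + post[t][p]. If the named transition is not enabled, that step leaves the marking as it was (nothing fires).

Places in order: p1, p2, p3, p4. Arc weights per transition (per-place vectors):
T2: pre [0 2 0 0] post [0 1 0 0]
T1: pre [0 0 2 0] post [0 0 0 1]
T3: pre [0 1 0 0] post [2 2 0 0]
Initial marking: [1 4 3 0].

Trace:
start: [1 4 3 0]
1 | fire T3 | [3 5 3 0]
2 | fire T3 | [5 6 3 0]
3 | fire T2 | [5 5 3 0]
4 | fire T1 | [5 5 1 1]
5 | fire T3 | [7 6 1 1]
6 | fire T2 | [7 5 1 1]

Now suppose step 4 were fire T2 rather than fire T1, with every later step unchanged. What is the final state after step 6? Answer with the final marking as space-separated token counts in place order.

7 4 3 0

(re-executing from step 4 with the substitution; state before step 4: [5 5 3 0])
4 | fire T2 | [5 4 3 0]
5 | fire T3 | [7 5 3 0]
6 | fire T2 | [7 4 3 0]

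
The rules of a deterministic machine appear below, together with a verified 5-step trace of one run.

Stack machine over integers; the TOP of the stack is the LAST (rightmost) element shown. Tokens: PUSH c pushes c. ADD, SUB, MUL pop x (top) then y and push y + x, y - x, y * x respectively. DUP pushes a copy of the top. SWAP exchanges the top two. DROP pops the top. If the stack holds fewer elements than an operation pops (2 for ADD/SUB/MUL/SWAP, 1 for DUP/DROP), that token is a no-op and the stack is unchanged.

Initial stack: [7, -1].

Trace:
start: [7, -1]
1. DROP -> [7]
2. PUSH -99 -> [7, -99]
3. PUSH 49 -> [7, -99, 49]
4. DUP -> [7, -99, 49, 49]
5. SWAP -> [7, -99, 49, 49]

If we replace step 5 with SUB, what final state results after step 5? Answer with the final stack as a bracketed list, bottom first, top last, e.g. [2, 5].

[7, -99, 0]

(re-executing from step 5 with the substitution; state before step 5: [7, -99, 49, 49])
5. SUB -> [7, -99, 0]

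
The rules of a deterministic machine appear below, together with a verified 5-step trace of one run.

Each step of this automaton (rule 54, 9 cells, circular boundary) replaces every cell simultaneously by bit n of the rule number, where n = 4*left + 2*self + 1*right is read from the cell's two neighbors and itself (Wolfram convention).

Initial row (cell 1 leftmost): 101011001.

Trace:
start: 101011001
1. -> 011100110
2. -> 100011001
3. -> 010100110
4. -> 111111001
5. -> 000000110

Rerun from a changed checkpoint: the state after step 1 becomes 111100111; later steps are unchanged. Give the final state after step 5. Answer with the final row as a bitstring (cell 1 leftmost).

state after step 1 := 111100111
2. -> 000011000
3. -> 000100100
4. -> 001111110
5. -> 010000001

010000001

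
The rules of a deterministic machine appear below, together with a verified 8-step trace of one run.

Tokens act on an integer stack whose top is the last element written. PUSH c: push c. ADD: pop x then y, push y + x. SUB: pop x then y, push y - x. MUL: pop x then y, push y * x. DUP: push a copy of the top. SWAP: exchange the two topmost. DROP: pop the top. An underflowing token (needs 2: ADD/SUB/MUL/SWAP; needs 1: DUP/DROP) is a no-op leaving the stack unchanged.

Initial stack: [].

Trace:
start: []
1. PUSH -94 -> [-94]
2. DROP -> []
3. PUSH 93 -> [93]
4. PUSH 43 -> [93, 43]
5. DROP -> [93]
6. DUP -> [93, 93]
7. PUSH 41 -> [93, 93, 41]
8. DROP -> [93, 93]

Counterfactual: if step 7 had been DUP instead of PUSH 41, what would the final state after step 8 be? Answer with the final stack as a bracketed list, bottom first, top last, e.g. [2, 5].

[93, 93]

(re-executing from step 7 with the substitution; state before step 7: [93, 93])
7. DUP -> [93, 93, 93]
8. DROP -> [93, 93]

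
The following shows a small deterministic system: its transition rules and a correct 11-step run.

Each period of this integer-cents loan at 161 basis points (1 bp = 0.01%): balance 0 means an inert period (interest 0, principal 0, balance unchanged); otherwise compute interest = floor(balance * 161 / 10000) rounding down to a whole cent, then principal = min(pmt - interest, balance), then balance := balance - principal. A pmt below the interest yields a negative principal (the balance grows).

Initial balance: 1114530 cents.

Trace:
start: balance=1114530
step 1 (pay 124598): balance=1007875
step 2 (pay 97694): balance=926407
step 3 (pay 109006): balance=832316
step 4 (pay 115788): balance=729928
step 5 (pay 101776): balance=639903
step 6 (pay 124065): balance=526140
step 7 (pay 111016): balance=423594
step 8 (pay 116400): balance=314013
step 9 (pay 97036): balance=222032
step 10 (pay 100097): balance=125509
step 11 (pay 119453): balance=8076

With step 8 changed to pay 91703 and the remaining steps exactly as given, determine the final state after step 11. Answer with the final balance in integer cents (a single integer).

33986

(re-executing from step 8 with the substitution; state before step 8: balance=423594)
step 8 (pay 91703): balance=338710
step 9 (pay 97036): balance=247127
step 10 (pay 100097): balance=151008
step 11 (pay 119453): balance=33986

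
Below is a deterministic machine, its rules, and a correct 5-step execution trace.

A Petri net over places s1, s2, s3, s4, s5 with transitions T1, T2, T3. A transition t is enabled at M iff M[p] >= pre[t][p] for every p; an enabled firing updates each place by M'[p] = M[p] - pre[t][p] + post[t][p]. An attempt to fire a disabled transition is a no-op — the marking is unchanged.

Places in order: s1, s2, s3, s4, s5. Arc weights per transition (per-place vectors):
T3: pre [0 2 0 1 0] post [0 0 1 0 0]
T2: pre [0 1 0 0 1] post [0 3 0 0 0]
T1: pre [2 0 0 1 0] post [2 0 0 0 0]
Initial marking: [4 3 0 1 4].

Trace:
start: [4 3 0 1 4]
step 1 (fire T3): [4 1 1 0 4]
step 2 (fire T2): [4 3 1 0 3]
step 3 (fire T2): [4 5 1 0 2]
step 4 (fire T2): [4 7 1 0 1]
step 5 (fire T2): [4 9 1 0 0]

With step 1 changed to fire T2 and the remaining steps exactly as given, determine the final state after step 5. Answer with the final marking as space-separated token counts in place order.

(re-executing from step 1 with the substitution; state before step 1: [4 3 0 1 4])
step 1 (fire T2): [4 5 0 1 3]
step 2 (fire T2): [4 7 0 1 2]
step 3 (fire T2): [4 9 0 1 1]
step 4 (fire T2): [4 11 0 1 0]
step 5 (fire T2): [4 11 0 1 0]

4 11 0 1 0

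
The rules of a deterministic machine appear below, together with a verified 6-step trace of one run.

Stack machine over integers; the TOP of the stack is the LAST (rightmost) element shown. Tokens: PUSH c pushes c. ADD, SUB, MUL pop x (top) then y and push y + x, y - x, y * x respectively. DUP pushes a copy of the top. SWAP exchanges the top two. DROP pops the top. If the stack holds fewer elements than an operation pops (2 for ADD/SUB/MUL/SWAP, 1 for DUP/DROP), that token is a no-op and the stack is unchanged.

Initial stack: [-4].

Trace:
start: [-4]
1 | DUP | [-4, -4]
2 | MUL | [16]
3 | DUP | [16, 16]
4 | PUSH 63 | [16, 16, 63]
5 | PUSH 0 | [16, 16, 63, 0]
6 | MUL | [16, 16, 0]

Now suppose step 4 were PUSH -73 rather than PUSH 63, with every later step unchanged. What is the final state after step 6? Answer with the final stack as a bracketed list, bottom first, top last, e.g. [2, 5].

(re-executing from step 4 with the substitution; state before step 4: [16, 16])
4 | PUSH -73 | [16, 16, -73]
5 | PUSH 0 | [16, 16, -73, 0]
6 | MUL | [16, 16, 0]

[16, 16, 0]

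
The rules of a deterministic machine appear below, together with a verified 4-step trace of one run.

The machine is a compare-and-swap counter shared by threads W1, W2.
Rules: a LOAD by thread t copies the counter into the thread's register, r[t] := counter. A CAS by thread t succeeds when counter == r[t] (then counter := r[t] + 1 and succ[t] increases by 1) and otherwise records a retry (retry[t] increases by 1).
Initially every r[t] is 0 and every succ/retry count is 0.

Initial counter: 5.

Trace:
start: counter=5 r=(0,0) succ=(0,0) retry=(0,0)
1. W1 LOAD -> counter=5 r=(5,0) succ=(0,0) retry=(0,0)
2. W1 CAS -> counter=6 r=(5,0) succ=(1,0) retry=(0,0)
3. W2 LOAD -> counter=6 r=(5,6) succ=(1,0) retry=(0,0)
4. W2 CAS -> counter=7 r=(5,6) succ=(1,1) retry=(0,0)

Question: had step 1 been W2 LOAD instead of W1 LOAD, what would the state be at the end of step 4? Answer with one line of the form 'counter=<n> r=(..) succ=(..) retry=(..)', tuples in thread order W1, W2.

counter=6 r=(0,5) succ=(0,1) retry=(1,0)

(re-executing from step 1 with the substitution; state before step 1: counter=5 r=(0,0) succ=(0,0) retry=(0,0))
1. W2 LOAD -> counter=5 r=(0,5) succ=(0,0) retry=(0,0)
2. W1 CAS -> counter=5 r=(0,5) succ=(0,0) retry=(1,0)
3. W2 LOAD -> counter=5 r=(0,5) succ=(0,0) retry=(1,0)
4. W2 CAS -> counter=6 r=(0,5) succ=(0,1) retry=(1,0)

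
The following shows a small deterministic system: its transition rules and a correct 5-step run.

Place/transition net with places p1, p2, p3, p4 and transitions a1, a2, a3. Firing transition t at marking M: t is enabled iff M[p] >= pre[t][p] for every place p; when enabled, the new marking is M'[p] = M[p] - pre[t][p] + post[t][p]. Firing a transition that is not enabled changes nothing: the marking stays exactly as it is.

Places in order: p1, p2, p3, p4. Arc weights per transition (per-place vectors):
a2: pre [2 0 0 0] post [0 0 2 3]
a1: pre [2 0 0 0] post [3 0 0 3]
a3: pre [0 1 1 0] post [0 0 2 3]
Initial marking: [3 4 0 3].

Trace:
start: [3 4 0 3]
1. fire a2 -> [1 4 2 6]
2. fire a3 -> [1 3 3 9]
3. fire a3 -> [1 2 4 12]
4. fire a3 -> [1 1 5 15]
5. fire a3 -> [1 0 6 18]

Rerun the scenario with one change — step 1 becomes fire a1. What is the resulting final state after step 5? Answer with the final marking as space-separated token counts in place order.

4 4 0 6

(re-executing from step 1 with the substitution; state before step 1: [3 4 0 3])
1. fire a1 -> [4 4 0 6]
2. fire a3 -> [4 4 0 6]
3. fire a3 -> [4 4 0 6]
4. fire a3 -> [4 4 0 6]
5. fire a3 -> [4 4 0 6]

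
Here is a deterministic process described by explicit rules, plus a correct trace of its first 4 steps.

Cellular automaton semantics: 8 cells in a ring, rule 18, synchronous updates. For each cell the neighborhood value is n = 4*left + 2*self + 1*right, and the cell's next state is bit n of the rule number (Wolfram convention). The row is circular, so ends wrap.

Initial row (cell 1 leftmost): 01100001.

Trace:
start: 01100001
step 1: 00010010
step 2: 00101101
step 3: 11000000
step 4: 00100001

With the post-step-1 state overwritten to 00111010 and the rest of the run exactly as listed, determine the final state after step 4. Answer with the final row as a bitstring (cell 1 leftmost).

01010101

state after step 1 := 00111010
step 2: 01000001
step 3: 00100010
step 4: 01010101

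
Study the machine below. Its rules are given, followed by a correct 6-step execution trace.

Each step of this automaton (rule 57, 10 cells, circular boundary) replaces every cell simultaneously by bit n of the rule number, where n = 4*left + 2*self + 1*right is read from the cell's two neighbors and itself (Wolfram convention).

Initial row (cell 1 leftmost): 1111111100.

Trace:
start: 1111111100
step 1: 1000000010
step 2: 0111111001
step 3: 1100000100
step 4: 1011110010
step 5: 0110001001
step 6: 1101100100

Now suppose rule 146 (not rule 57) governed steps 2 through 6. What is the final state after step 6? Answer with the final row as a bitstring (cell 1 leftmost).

(re-executing steps 2..6 under rule 146; state before step 2: 1000000010)
step 2: 0100000100
step 3: 1010001010
step 4: 0001010000
step 5: 0010001000
step 6: 0101010100

0101010100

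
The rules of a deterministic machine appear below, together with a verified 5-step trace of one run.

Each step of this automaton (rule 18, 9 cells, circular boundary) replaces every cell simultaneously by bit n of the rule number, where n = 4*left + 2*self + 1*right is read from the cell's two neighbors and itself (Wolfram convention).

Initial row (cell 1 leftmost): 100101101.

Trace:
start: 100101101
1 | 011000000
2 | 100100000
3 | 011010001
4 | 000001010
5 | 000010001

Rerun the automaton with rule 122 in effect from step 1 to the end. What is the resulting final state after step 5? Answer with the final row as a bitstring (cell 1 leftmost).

(re-executing steps 1..5 under rule 122; state before step 1: 100101101)
1 | 111011111
2 | 001110000
3 | 011011000
4 | 111111100
5 | 100000111

100000111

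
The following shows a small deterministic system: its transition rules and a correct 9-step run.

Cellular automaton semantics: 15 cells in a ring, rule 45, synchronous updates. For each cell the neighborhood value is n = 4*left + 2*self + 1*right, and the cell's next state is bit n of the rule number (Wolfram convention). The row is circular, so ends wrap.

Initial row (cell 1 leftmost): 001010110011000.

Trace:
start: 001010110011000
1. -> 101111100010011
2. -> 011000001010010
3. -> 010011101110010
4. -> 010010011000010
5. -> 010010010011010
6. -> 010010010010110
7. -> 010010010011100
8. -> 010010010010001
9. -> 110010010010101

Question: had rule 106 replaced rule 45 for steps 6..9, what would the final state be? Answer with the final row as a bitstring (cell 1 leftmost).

100100110110100

(re-executing steps 6..9 under rule 106; state before step 6: 010010010011010)
6. -> 100100100111100
7. -> 001001001100101
8. -> 010010011101010
9. -> 100100110110100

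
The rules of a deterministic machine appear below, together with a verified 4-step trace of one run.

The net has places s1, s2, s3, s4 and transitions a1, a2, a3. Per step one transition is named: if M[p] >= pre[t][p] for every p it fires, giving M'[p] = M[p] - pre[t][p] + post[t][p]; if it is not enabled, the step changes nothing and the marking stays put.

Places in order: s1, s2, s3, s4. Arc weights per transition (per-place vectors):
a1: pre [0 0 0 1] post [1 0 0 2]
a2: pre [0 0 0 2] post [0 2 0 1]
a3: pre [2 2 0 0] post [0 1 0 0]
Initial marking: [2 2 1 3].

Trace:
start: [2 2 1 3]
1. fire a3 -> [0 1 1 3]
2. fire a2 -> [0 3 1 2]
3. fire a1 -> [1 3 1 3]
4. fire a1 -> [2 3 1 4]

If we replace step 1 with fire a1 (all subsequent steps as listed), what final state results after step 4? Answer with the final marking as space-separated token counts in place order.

5 4 1 5

(re-executing from step 1 with the substitution; state before step 1: [2 2 1 3])
1. fire a1 -> [3 2 1 4]
2. fire a2 -> [3 4 1 3]
3. fire a1 -> [4 4 1 4]
4. fire a1 -> [5 4 1 5]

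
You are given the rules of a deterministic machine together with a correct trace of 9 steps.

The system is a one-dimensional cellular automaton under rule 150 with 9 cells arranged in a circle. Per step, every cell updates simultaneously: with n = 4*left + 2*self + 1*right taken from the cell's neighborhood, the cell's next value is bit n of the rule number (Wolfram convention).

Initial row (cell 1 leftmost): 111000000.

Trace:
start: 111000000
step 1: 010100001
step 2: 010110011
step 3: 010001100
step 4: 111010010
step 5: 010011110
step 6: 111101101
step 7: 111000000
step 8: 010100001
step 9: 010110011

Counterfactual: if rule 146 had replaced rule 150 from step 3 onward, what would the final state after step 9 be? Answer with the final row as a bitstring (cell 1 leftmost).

000001100

(re-executing steps 3..9 under rule 146; state before step 3: 010110011)
step 3: 000001100
step 4: 000010010
step 5: 000101101
step 6: 101000000
step 7: 000100001
step 8: 101010010
step 9: 000001100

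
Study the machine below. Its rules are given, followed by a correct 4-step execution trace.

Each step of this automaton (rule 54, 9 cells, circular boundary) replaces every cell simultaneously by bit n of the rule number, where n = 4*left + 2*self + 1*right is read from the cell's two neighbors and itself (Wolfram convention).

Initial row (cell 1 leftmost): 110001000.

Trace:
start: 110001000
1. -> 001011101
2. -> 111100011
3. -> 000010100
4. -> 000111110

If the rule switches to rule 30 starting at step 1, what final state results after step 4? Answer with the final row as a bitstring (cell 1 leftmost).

(re-executing steps 1..4 under rule 30; state before step 1: 110001000)
1. -> 101011101
2. -> 001010001
3. -> 111011011
4. -> 000010010

000010010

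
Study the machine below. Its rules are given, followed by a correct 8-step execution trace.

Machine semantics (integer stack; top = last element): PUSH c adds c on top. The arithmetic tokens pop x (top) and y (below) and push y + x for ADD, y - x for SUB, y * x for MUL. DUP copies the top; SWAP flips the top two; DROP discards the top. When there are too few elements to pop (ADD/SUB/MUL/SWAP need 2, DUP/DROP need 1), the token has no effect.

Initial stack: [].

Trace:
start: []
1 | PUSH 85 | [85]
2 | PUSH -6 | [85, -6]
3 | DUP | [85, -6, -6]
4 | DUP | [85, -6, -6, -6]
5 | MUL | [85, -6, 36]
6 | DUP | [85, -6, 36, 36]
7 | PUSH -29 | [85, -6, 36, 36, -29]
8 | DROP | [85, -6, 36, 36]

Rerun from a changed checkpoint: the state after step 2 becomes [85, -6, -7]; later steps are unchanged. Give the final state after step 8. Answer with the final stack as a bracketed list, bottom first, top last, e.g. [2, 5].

[85, -6, -7, 49, 49]

state after step 2 := [85, -6, -7]
3 | DUP | [85, -6, -7, -7]
4 | DUP | [85, -6, -7, -7, -7]
5 | MUL | [85, -6, -7, 49]
6 | DUP | [85, -6, -7, 49, 49]
7 | PUSH -29 | [85, -6, -7, 49, 49, -29]
8 | DROP | [85, -6, -7, 49, 49]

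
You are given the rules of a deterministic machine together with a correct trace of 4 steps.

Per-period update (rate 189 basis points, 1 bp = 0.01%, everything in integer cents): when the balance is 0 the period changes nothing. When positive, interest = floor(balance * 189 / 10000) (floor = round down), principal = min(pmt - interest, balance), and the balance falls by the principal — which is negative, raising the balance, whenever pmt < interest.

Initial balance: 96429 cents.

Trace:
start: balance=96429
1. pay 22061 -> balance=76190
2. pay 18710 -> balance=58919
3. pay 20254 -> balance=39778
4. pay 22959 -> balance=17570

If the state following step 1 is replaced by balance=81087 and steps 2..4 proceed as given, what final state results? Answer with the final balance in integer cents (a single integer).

22750

state after step 1 := balance=81087
2. pay 18710 -> balance=63909
3. pay 20254 -> balance=44862
4. pay 22959 -> balance=22750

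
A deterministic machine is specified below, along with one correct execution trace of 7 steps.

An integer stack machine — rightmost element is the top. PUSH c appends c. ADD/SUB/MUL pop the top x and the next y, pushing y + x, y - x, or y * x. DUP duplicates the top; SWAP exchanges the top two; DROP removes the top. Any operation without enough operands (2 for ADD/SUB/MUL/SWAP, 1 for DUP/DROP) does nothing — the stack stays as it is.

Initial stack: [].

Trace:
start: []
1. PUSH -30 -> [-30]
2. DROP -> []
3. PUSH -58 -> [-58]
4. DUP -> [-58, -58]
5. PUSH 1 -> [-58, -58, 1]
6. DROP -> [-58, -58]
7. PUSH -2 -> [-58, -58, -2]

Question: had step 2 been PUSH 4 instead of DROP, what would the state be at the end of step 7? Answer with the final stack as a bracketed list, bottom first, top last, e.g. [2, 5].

[-30, 4, -58, -58, -2]

(re-executing from step 2 with the substitution; state before step 2: [-30])
2. PUSH 4 -> [-30, 4]
3. PUSH -58 -> [-30, 4, -58]
4. DUP -> [-30, 4, -58, -58]
5. PUSH 1 -> [-30, 4, -58, -58, 1]
6. DROP -> [-30, 4, -58, -58]
7. PUSH -2 -> [-30, 4, -58, -58, -2]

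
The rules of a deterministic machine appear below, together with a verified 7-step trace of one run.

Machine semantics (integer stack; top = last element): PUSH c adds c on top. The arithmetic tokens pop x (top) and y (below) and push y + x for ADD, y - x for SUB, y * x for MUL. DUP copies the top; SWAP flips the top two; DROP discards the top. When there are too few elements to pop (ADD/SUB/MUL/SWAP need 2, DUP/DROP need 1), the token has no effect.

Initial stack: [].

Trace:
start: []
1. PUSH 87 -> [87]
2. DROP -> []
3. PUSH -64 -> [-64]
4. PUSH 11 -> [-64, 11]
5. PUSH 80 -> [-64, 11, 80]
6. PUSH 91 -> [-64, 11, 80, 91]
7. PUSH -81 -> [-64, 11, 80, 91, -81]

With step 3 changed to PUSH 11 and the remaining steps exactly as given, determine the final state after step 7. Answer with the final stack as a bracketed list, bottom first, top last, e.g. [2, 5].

[11, 11, 80, 91, -81]

(re-executing from step 3 with the substitution; state before step 3: [])
3. PUSH 11 -> [11]
4. PUSH 11 -> [11, 11]
5. PUSH 80 -> [11, 11, 80]
6. PUSH 91 -> [11, 11, 80, 91]
7. PUSH -81 -> [11, 11, 80, 91, -81]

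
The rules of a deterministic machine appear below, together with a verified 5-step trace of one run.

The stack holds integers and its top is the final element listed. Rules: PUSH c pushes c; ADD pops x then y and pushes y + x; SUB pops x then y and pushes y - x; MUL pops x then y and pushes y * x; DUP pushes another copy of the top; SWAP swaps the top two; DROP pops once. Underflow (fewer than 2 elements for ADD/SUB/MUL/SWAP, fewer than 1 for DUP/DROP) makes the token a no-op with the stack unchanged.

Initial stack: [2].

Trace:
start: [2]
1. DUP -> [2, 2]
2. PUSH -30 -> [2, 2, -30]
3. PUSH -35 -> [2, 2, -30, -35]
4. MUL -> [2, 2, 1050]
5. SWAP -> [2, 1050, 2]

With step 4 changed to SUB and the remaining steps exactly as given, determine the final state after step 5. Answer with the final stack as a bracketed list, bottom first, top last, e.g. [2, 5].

(re-executing from step 4 with the substitution; state before step 4: [2, 2, -30, -35])
4. SUB -> [2, 2, 5]
5. SWAP -> [2, 5, 2]

[2, 5, 2]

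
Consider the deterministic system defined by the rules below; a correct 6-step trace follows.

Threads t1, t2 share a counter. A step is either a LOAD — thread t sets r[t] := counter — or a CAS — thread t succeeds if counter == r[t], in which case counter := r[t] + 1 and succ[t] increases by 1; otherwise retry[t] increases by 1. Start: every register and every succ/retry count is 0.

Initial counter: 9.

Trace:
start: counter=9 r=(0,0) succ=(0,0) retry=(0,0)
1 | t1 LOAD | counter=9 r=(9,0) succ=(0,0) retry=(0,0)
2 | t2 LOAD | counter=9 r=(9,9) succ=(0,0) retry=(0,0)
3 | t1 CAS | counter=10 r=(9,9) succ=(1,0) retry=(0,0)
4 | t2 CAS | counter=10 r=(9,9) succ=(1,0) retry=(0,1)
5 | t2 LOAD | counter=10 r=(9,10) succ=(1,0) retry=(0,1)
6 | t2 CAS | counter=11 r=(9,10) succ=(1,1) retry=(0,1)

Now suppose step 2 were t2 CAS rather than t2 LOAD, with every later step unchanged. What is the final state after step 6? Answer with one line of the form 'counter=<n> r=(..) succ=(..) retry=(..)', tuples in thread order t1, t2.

(re-executing from step 2 with the substitution; state before step 2: counter=9 r=(9,0) succ=(0,0) retry=(0,0))
2 | t2 CAS | counter=9 r=(9,0) succ=(0,0) retry=(0,1)
3 | t1 CAS | counter=10 r=(9,0) succ=(1,0) retry=(0,1)
4 | t2 CAS | counter=10 r=(9,0) succ=(1,0) retry=(0,2)
5 | t2 LOAD | counter=10 r=(9,10) succ=(1,0) retry=(0,2)
6 | t2 CAS | counter=11 r=(9,10) succ=(1,1) retry=(0,2)

counter=11 r=(9,10) succ=(1,1) retry=(0,2)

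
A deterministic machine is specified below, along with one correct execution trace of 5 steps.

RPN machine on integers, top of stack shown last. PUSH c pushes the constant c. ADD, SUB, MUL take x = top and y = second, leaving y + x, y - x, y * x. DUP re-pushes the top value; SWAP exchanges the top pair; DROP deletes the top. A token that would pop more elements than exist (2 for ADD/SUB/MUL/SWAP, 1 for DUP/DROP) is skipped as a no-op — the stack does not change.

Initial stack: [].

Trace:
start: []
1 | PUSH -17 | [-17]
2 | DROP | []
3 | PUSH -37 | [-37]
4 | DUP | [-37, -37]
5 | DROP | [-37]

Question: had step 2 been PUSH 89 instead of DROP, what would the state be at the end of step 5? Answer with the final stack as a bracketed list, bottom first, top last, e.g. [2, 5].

[-17, 89, -37]

(re-executing from step 2 with the substitution; state before step 2: [-17])
2 | PUSH 89 | [-17, 89]
3 | PUSH -37 | [-17, 89, -37]
4 | DUP | [-17, 89, -37, -37]
5 | DROP | [-17, 89, -37]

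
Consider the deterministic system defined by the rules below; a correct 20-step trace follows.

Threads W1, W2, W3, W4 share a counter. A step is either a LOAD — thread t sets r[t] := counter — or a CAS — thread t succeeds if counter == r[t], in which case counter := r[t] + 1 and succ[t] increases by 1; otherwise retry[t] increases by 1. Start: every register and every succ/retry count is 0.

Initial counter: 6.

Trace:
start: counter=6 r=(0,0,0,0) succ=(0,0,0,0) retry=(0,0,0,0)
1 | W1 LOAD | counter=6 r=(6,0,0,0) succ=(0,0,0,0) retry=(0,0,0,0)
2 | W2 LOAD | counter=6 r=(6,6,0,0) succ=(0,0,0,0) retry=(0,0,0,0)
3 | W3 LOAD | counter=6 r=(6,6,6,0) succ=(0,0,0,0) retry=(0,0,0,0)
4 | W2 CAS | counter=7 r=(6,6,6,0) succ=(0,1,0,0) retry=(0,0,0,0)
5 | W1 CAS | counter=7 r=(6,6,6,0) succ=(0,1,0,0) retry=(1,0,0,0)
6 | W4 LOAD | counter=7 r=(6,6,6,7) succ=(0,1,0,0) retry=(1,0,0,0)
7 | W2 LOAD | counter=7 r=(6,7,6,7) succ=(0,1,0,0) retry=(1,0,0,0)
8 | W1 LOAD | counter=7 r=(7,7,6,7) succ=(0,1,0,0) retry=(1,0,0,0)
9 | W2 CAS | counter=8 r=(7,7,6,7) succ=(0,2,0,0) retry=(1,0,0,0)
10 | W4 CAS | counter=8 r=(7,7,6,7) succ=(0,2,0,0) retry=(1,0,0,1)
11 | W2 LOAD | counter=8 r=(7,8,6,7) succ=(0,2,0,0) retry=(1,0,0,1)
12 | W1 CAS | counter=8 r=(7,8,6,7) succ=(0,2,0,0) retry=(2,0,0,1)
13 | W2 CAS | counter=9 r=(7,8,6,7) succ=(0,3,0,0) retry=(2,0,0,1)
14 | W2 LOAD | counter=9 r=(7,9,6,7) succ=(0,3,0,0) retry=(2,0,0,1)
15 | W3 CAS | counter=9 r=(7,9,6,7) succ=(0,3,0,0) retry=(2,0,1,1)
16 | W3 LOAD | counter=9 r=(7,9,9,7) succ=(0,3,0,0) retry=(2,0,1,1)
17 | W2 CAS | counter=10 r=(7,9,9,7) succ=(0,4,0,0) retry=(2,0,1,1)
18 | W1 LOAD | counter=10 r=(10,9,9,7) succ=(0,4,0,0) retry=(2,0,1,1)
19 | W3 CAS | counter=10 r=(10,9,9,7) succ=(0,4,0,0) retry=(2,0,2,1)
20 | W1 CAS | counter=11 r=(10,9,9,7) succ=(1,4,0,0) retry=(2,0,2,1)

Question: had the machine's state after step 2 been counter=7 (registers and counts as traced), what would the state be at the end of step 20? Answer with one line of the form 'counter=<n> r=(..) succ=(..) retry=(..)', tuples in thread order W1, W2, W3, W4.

counter=11 r=(10,9,9,7) succ=(1,3,0,0) retry=(2,1,2,1)

state after step 2 := counter=7 r=(6,6,0,0) succ=(0,0,0,0) retry=(0,0,0,0)
3 | W3 LOAD | counter=7 r=(6,6,7,0) succ=(0,0,0,0) retry=(0,0,0,0)
4 | W2 CAS | counter=7 r=(6,6,7,0) succ=(0,0,0,0) retry=(0,1,0,0)
5 | W1 CAS | counter=7 r=(6,6,7,0) succ=(0,0,0,0) retry=(1,1,0,0)
6 | W4 LOAD | counter=7 r=(6,6,7,7) succ=(0,0,0,0) retry=(1,1,0,0)
7 | W2 LOAD | counter=7 r=(6,7,7,7) succ=(0,0,0,0) retry=(1,1,0,0)
8 | W1 LOAD | counter=7 r=(7,7,7,7) succ=(0,0,0,0) retry=(1,1,0,0)
9 | W2 CAS | counter=8 r=(7,7,7,7) succ=(0,1,0,0) retry=(1,1,0,0)
10 | W4 CAS | counter=8 r=(7,7,7,7) succ=(0,1,0,0) retry=(1,1,0,1)
11 | W2 LOAD | counter=8 r=(7,8,7,7) succ=(0,1,0,0) retry=(1,1,0,1)
12 | W1 CAS | counter=8 r=(7,8,7,7) succ=(0,1,0,0) retry=(2,1,0,1)
13 | W2 CAS | counter=9 r=(7,8,7,7) succ=(0,2,0,0) retry=(2,1,0,1)
14 | W2 LOAD | counter=9 r=(7,9,7,7) succ=(0,2,0,0) retry=(2,1,0,1)
15 | W3 CAS | counter=9 r=(7,9,7,7) succ=(0,2,0,0) retry=(2,1,1,1)
16 | W3 LOAD | counter=9 r=(7,9,9,7) succ=(0,2,0,0) retry=(2,1,1,1)
17 | W2 CAS | counter=10 r=(7,9,9,7) succ=(0,3,0,0) retry=(2,1,1,1)
18 | W1 LOAD | counter=10 r=(10,9,9,7) succ=(0,3,0,0) retry=(2,1,1,1)
19 | W3 CAS | counter=10 r=(10,9,9,7) succ=(0,3,0,0) retry=(2,1,2,1)
20 | W1 CAS | counter=11 r=(10,9,9,7) succ=(1,3,0,0) retry=(2,1,2,1)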